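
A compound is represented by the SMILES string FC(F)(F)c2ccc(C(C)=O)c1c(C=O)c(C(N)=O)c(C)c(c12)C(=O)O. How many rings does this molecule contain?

In SMILES, each pair of matching ring-closure digits denotes one ring-closing bond; the number of such bonds equals the number of independent rings.
Ring-closure bonds here: 2.

2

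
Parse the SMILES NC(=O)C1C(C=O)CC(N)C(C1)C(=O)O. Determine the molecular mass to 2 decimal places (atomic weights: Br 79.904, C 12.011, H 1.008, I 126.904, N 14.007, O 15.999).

First, the molecular formula is C9H14N2O4 (counting implicit H from valence).
  C: 9 × 12.011 = 108.099
  H: 14 × 1.008 = 14.112
  N: 2 × 14.007 = 28.014
  O: 4 × 15.999 = 63.996
Sum: 9×12.011 + 14×1.008 + 2×14.007 + 4×15.999 = 214.221 → 214.22 g/mol.

214.22 g/mol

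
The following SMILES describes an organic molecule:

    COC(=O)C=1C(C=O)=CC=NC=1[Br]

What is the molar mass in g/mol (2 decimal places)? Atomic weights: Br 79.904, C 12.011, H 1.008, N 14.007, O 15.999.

First, the molecular formula is C8H6BrNO3 (counting implicit H from valence).
  Br: 1 × 79.904 = 79.904
  C: 8 × 12.011 = 96.088
  H: 6 × 1.008 = 6.048
  N: 1 × 14.007 = 14.007
  O: 3 × 15.999 = 47.997
Sum: 1×79.904 + 8×12.011 + 6×1.008 + 1×14.007 + 3×15.999 = 244.044 → 244.04 g/mol.

244.04 g/mol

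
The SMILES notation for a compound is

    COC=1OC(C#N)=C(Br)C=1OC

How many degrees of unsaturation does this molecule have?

5

Molecular formula: C7H6BrNO3.
DoU = (2C + 2 + N − H − X) / 2, where X is the halogen count and O/S are ignored.
    = (2·7 + 2 + 1 − 6 − 1) / 2 = 10 / 2 = 5.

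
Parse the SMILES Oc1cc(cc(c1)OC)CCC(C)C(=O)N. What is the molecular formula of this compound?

C12H17NO3

Walk through each heavy atom and fill implicit hydrogens from standard valence (C 4, N 3, O 2, S 2, halogen 1); for lowercase aromatic atoms, an aromatic c carries 1 H when it has two neighbours and 0 H with three, and aromatic n carries 0 H:
  atom 1: O, bond orders sum to 1 (valence 2) → 1 H
  atom 2: aromatic c, 3 neighbours → 0 H
  atom 3: aromatic c, 2 neighbours → 1 H
  atom 4: aromatic c, 3 neighbours → 0 H
  atom 5: aromatic c, 2 neighbours → 1 H
  atom 6: aromatic c, 3 neighbours → 0 H
  atom 7: aromatic c, 2 neighbours → 1 H
  atom 8: O, bond orders sum to 2 (valence 2) → 0 H
  atom 9: C, bond orders sum to 1 (valence 4) → 3 H
  atom 10: C, bond orders sum to 2 (valence 4) → 2 H
  atom 11: C, bond orders sum to 2 (valence 4) → 2 H
  atom 12: C, bond orders sum to 3 (valence 4) → 1 H
  atom 13: C, bond orders sum to 1 (valence 4) → 3 H
  atom 14: C, bond orders sum to 4 (valence 4) → 0 H
  atom 15: O, bond orders sum to 2 (valence 2) → 0 H
  atom 16: N, bond orders sum to 1 (valence 3) → 2 H
Totals → C:12, H:17, N:1, O:3.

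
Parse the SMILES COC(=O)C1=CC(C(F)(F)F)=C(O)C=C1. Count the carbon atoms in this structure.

9

Count every carbon token in the SMILES (each C, including those in ring-closure positions and inside branches).
Carbon count: 9.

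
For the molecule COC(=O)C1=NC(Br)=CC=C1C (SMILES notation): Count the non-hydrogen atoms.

Every atom symbol written in the SMILES (organic subset) is one heavy atom; implicit H are not written.
Heavy atoms by element → Br:1, C:8, N:1, O:2.
Total: 12.

12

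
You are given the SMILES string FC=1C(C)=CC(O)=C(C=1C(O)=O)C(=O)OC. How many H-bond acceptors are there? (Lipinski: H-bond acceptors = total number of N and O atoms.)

N atoms: 0; O atoms: 5.
Lipinski HBA = 0 + 5 = 5.

5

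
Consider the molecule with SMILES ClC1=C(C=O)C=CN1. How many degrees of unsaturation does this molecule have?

4

Molecular formula: C5H4ClNO.
DoU = (2C + 2 + N − H − X) / 2, where X is the halogen count and O/S are ignored.
    = (2·5 + 2 + 1 − 4 − 1) / 2 = 8 / 2 = 4.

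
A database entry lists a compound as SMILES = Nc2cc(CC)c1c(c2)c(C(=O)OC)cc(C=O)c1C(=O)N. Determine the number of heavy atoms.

22

Every atom symbol written in the SMILES (organic subset) is one heavy atom; implicit H are not written.
Heavy atoms by element → C:16, N:2, O:4.
Total: 22.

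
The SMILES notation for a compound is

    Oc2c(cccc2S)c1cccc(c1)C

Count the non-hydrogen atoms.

15

Every atom symbol written in the SMILES (organic subset) is one heavy atom; implicit H are not written.
Heavy atoms by element → C:13, O:1, S:1.
Total: 15.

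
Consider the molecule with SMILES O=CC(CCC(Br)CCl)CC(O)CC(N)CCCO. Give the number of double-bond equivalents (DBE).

Molecular formula: C13H25BrClNO3.
DoU = (2C + 2 + N − H − X) / 2, where X is the halogen count and O/S are ignored.
    = (2·13 + 2 + 1 − 25 − 2) / 2 = 2 / 2 = 1.

1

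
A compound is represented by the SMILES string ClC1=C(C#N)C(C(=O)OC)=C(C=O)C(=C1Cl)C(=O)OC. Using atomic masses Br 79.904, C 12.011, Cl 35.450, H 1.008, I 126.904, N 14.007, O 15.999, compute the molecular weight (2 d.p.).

316.09 g/mol

First, the molecular formula is C12H7Cl2NO5 (counting implicit H from valence).
  C: 12 × 12.011 = 144.132
  Cl: 2 × 35.450 = 70.900
  H: 7 × 1.008 = 7.056
  N: 1 × 14.007 = 14.007
  O: 5 × 15.999 = 79.995
Sum: 12×12.011 + 2×35.450 + 7×1.008 + 1×14.007 + 5×15.999 = 316.090 → 316.09 g/mol.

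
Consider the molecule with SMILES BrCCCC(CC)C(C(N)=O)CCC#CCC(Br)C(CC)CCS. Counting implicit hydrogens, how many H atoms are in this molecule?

Walk through each heavy atom and fill implicit hydrogens from standard valence (C 4, N 3, O 2, S 2, halogen 1):
  atom 1: Br (halogen, monovalent) → 0 H
  atom 2: C, bond orders sum to 2 (valence 4) → 2 H
  atom 3: C, bond orders sum to 2 (valence 4) → 2 H
  atom 4: C, bond orders sum to 2 (valence 4) → 2 H
  atom 5: C, bond orders sum to 3 (valence 4) → 1 H
  atom 6: C, bond orders sum to 2 (valence 4) → 2 H
  atom 7: C, bond orders sum to 1 (valence 4) → 3 H
  atom 8: C, bond orders sum to 3 (valence 4) → 1 H
  atom 9: C, bond orders sum to 4 (valence 4) → 0 H
  atom 10: N, bond orders sum to 1 (valence 3) → 2 H
  atom 11: O, bond orders sum to 2 (valence 2) → 0 H
  atom 12: C, bond orders sum to 2 (valence 4) → 2 H
  atom 13: C, bond orders sum to 2 (valence 4) → 2 H
  atom 14: C, bond orders sum to 4 (valence 4) → 0 H
  atom 15: C, bond orders sum to 4 (valence 4) → 0 H
  atom 16: C, bond orders sum to 2 (valence 4) → 2 H
  atom 17: C, bond orders sum to 3 (valence 4) → 1 H
  atom 18: Br (halogen, monovalent) → 0 H
  atom 19: C, bond orders sum to 3 (valence 4) → 1 H
  atom 20: C, bond orders sum to 2 (valence 4) → 2 H
  atom 21: C, bond orders sum to 1 (valence 4) → 3 H
  atom 22: C, bond orders sum to 2 (valence 4) → 2 H
  atom 23: C, bond orders sum to 2 (valence 4) → 2 H
  atom 24: S, bond orders sum to 1 (valence 2) → 1 H
Total hydrogens: 33.

33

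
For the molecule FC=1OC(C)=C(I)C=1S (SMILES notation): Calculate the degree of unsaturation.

Molecular formula: C5H4FIOS.
DoU = (2C + 2 + N − H − X) / 2, where X is the halogen count and O/S are ignored.
    = (2·5 + 2 + 0 − 4 − 2) / 2 = 6 / 2 = 3.

3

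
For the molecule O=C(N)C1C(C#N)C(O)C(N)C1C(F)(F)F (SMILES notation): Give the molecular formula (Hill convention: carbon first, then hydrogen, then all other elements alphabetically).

C8H10F3N3O2

Walk through each heavy atom and fill implicit hydrogens from standard valence (C 4, N 3, O 2, S 2, halogen 1):
  atom 1: O, bond orders sum to 2 (valence 2) → 0 H
  atom 2: C, bond orders sum to 4 (valence 4) → 0 H
  atom 3: N, bond orders sum to 1 (valence 3) → 2 H
  atom 4: C, bond orders sum to 3 (valence 4) → 1 H
  atom 5: C, bond orders sum to 3 (valence 4) → 1 H
  atom 6: C, bond orders sum to 4 (valence 4) → 0 H
  atom 7: N, bond orders sum to 3 (valence 3) → 0 H
  atom 8: C, bond orders sum to 3 (valence 4) → 1 H
  atom 9: O, bond orders sum to 1 (valence 2) → 1 H
  atom 10: C, bond orders sum to 3 (valence 4) → 1 H
  atom 11: N, bond orders sum to 1 (valence 3) → 2 H
  atom 12: C, bond orders sum to 3 (valence 4) → 1 H
  atom 13: C, bond orders sum to 4 (valence 4) → 0 H
  atom 14: F (halogen, monovalent) → 0 H
  atom 15: F (halogen, monovalent) → 0 H
  atom 16: F (halogen, monovalent) → 0 H
Totals → C:8, H:10, F:3, N:3, O:2.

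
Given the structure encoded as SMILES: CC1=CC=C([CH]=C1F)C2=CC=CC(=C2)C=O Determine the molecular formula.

C14H11FO

Walk through each heavy atom and fill implicit hydrogens from standard valence (C 4, N 3, O 2, S 2, halogen 1):
  atom 1: C, bond orders sum to 1 (valence 4) → 3 H
  atom 2: C, bond orders sum to 4 (valence 4) → 0 H
  atom 3: C, bond orders sum to 3 (valence 4) → 1 H
  atom 4: C, bond orders sum to 3 (valence 4) → 1 H
  atom 5: C, bond orders sum to 4 (valence 4) → 0 H
  atom 6: C with explicit H count 1
  atom 7: C, bond orders sum to 4 (valence 4) → 0 H
  atom 8: F (halogen, monovalent) → 0 H
  atom 9: C, bond orders sum to 4 (valence 4) → 0 H
  atom 10: C, bond orders sum to 3 (valence 4) → 1 H
  atom 11: C, bond orders sum to 3 (valence 4) → 1 H
  atom 12: C, bond orders sum to 3 (valence 4) → 1 H
  atom 13: C, bond orders sum to 4 (valence 4) → 0 H
  atom 14: C, bond orders sum to 3 (valence 4) → 1 H
  atom 15: C, bond orders sum to 3 (valence 4) → 1 H
  atom 16: O, bond orders sum to 2 (valence 2) → 0 H
Totals → C:14, H:11, F:1, O:1.
In Hill order: C14H11FO.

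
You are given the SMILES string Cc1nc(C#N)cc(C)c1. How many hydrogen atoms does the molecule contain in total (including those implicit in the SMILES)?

8

Walk through each heavy atom and fill implicit hydrogens from standard valence (C 4, N 3, O 2, S 2, halogen 1); for lowercase aromatic atoms, an aromatic c carries 1 H when it has two neighbours and 0 H with three, and aromatic n carries 0 H:
  atom 1: C, bond orders sum to 1 (valence 4) → 3 H
  atom 2: aromatic c, 3 neighbours → 0 H
  atom 3: aromatic n, 2 neighbours → 0 H
  atom 4: aromatic c, 3 neighbours → 0 H
  atom 5: C, bond orders sum to 4 (valence 4) → 0 H
  atom 6: N, bond orders sum to 3 (valence 3) → 0 H
  atom 7: aromatic c, 2 neighbours → 1 H
  atom 8: aromatic c, 3 neighbours → 0 H
  atom 9: C, bond orders sum to 1 (valence 4) → 3 H
  atom 10: aromatic c, 2 neighbours → 1 H
Total hydrogens: 8.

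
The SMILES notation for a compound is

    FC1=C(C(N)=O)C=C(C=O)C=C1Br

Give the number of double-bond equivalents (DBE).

Degree of unsaturation = (number of rings) + (number of π bonds).
Ring closures in the SMILES: 1.
π bonds: 5 double bonds (each 1 DoU) → 5 DoU from unsaturation.
Total DoU = 1 + 5 = 6.

6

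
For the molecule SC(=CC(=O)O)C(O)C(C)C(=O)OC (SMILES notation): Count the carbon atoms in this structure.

Count every carbon token in the SMILES (each C, including those in ring-closure positions and inside branches).
Carbon count: 8.

8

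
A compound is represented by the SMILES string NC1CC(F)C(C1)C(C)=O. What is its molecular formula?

Walk through each heavy atom and fill implicit hydrogens from standard valence (C 4, N 3, O 2, S 2, halogen 1):
  atom 1: N, bond orders sum to 1 (valence 3) → 2 H
  atom 2: C, bond orders sum to 3 (valence 4) → 1 H
  atom 3: C, bond orders sum to 2 (valence 4) → 2 H
  atom 4: C, bond orders sum to 3 (valence 4) → 1 H
  atom 5: F (halogen, monovalent) → 0 H
  atom 6: C, bond orders sum to 3 (valence 4) → 1 H
  atom 7: C, bond orders sum to 2 (valence 4) → 2 H
  atom 8: C, bond orders sum to 4 (valence 4) → 0 H
  atom 9: C, bond orders sum to 1 (valence 4) → 3 H
  atom 10: O, bond orders sum to 2 (valence 2) → 0 H
Totals → C:7, H:12, F:1, N:1, O:1.

C7H12FNO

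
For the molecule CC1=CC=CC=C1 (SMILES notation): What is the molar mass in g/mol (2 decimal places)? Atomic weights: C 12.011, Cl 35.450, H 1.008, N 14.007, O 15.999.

92.14 g/mol

First, the molecular formula is C7H8 (counting implicit H from valence).
  C: 7 × 12.011 = 84.077
  H: 8 × 1.008 = 8.064
Sum: 7×12.011 + 8×1.008 = 92.141 → 92.14 g/mol.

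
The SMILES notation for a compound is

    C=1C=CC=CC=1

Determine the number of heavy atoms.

Every atom symbol written in the SMILES (organic subset) is one heavy atom; implicit H are not written.
Heavy atoms by element → C:6.
Total: 6.

6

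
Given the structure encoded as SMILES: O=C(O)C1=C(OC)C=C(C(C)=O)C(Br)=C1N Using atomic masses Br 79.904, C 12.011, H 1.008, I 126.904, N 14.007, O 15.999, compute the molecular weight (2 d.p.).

288.10 g/mol

First, the molecular formula is C10H10BrNO4 (counting implicit H from valence).
  Br: 1 × 79.904 = 79.904
  C: 10 × 12.011 = 120.110
  H: 10 × 1.008 = 10.080
  N: 1 × 14.007 = 14.007
  O: 4 × 15.999 = 63.996
Sum: 1×79.904 + 10×12.011 + 10×1.008 + 1×14.007 + 4×15.999 = 288.097 → 288.10 g/mol.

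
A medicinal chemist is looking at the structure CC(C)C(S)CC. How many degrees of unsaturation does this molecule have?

Molecular formula: C6H14S.
DoU = (2C + 2 + N − H − X) / 2, where X is the halogen count and O/S are ignored.
    = (2·6 + 2 + 0 − 14 − 0) / 2 = 0 / 2 = 0.

0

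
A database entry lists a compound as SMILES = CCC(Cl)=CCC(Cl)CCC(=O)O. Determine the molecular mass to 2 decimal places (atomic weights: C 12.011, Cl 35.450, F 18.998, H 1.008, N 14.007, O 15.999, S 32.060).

First, the molecular formula is C9H14Cl2O2 (counting implicit H from valence).
  C: 9 × 12.011 = 108.099
  Cl: 2 × 35.450 = 70.900
  H: 14 × 1.008 = 14.112
  O: 2 × 15.999 = 31.998
Sum: 9×12.011 + 2×35.450 + 14×1.008 + 2×15.999 = 225.109 → 225.11 g/mol.

225.11 g/mol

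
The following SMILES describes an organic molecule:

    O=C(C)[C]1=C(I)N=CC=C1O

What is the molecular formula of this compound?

C7H6INO2

Walk through each heavy atom and fill implicit hydrogens from standard valence (C 4, N 3, O 2, S 2, halogen 1):
  atom 1: O, bond orders sum to 2 (valence 2) → 0 H
  atom 2: C, bond orders sum to 4 (valence 4) → 0 H
  atom 3: C, bond orders sum to 1 (valence 4) → 3 H
  atom 4: C with explicit H count 0
  atom 5: C, bond orders sum to 4 (valence 4) → 0 H
  atom 6: I (halogen, monovalent) → 0 H
  atom 7: N, bond orders sum to 3 (valence 3) → 0 H
  atom 8: C, bond orders sum to 3 (valence 4) → 1 H
  atom 9: C, bond orders sum to 3 (valence 4) → 1 H
  atom 10: C, bond orders sum to 4 (valence 4) → 0 H
  atom 11: O, bond orders sum to 1 (valence 2) → 1 H
Totals → C:7, H:6, I:1, N:1, O:2.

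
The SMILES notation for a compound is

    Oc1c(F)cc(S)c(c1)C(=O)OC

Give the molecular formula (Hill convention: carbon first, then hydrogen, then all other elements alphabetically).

Walk through each heavy atom and fill implicit hydrogens from standard valence (C 4, N 3, O 2, S 2, halogen 1); for lowercase aromatic atoms, an aromatic c carries 1 H when it has two neighbours and 0 H with three, and aromatic n carries 0 H:
  atom 1: O, bond orders sum to 1 (valence 2) → 1 H
  atom 2: aromatic c, 3 neighbours → 0 H
  atom 3: aromatic c, 3 neighbours → 0 H
  atom 4: F (halogen, monovalent) → 0 H
  atom 5: aromatic c, 2 neighbours → 1 H
  atom 6: aromatic c, 3 neighbours → 0 H
  atom 7: S, bond orders sum to 1 (valence 2) → 1 H
  atom 8: aromatic c, 3 neighbours → 0 H
  atom 9: aromatic c, 2 neighbours → 1 H
  atom 10: C, bond orders sum to 4 (valence 4) → 0 H
  atom 11: O, bond orders sum to 2 (valence 2) → 0 H
  atom 12: O, bond orders sum to 2 (valence 2) → 0 H
  atom 13: C, bond orders sum to 1 (valence 4) → 3 H
Totals → C:8, H:7, F:1, O:3, S:1.

C8H7FO3S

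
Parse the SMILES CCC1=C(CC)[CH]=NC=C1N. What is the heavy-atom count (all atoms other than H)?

11

Every atom symbol written in the SMILES (organic subset) is one heavy atom; implicit H are not written.
Heavy atoms by element → C:9, N:2.
Total: 11.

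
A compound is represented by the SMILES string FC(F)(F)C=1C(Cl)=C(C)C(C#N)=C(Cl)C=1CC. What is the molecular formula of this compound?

Walk through each heavy atom and fill implicit hydrogens from standard valence (C 4, N 3, O 2, S 2, halogen 1):
  atom 1: F (halogen, monovalent) → 0 H
  atom 2: C, bond orders sum to 4 (valence 4) → 0 H
  atom 3: F (halogen, monovalent) → 0 H
  atom 4: F (halogen, monovalent) → 0 H
  atom 5: C, bond orders sum to 4 (valence 4) → 0 H
  atom 6: C, bond orders sum to 4 (valence 4) → 0 H
  atom 7: Cl (halogen, monovalent) → 0 H
  atom 8: C, bond orders sum to 4 (valence 4) → 0 H
  atom 9: C, bond orders sum to 1 (valence 4) → 3 H
  atom 10: C, bond orders sum to 4 (valence 4) → 0 H
  atom 11: C, bond orders sum to 4 (valence 4) → 0 H
  atom 12: N, bond orders sum to 3 (valence 3) → 0 H
  atom 13: C, bond orders sum to 4 (valence 4) → 0 H
  atom 14: Cl (halogen, monovalent) → 0 H
  atom 15: C, bond orders sum to 4 (valence 4) → 0 H
  atom 16: C, bond orders sum to 2 (valence 4) → 2 H
  atom 17: C, bond orders sum to 1 (valence 4) → 3 H
Totals → C:11, H:8, Cl:2, F:3, N:1.

C11H8Cl2F3N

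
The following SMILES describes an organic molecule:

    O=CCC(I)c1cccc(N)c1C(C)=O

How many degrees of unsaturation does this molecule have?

Molecular formula: C11H12INO2.
DoU = (2C + 2 + N − H − X) / 2, where X is the halogen count and O/S are ignored.
    = (2·11 + 2 + 1 − 12 − 1) / 2 = 12 / 2 = 6.

6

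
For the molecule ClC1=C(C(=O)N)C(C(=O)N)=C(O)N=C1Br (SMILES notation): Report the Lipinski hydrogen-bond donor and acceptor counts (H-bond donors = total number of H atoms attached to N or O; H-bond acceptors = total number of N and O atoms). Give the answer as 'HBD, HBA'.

Donors: find every N or O and count the H atoms it carries.
  atom 5 (O): bond orders sum to 2 → 0 H
  atom 6 (N): bond orders sum to 1 → 2 H
  atom 9 (O): bond orders sum to 2 → 0 H
  atom 10 (N): bond orders sum to 1 → 2 H
  atom 12 (O): bond orders sum to 1 → 1 H
  atom 13 (N): bond orders sum to 3 → 0 H
Lipinski HBD = 5.
Acceptors: N atoms = 3, O atoms = 3 → HBA = 6.

5, 6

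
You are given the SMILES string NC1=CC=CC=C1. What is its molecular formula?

Walk through each heavy atom and fill implicit hydrogens from standard valence (C 4, N 3, O 2, S 2, halogen 1):
  atom 1: N, bond orders sum to 1 (valence 3) → 2 H
  atom 2: C, bond orders sum to 4 (valence 4) → 0 H
  atom 3: C, bond orders sum to 3 (valence 4) → 1 H
  atom 4: C, bond orders sum to 3 (valence 4) → 1 H
  atom 5: C, bond orders sum to 3 (valence 4) → 1 H
  atom 6: C, bond orders sum to 3 (valence 4) → 1 H
  atom 7: C, bond orders sum to 3 (valence 4) → 1 H
Totals → C:6, H:7, N:1.

C6H7N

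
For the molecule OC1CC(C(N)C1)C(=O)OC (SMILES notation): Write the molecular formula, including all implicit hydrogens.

C7H13NO3

Walk through each heavy atom and fill implicit hydrogens from standard valence (C 4, N 3, O 2, S 2, halogen 1):
  atom 1: O, bond orders sum to 1 (valence 2) → 1 H
  atom 2: C, bond orders sum to 3 (valence 4) → 1 H
  atom 3: C, bond orders sum to 2 (valence 4) → 2 H
  atom 4: C, bond orders sum to 3 (valence 4) → 1 H
  atom 5: C, bond orders sum to 3 (valence 4) → 1 H
  atom 6: N, bond orders sum to 1 (valence 3) → 2 H
  atom 7: C, bond orders sum to 2 (valence 4) → 2 H
  atom 8: C, bond orders sum to 4 (valence 4) → 0 H
  atom 9: O, bond orders sum to 2 (valence 2) → 0 H
  atom 10: O, bond orders sum to 2 (valence 2) → 0 H
  atom 11: C, bond orders sum to 1 (valence 4) → 3 H
Totals → C:7, H:13, N:1, O:3.
In Hill order: C7H13NO3.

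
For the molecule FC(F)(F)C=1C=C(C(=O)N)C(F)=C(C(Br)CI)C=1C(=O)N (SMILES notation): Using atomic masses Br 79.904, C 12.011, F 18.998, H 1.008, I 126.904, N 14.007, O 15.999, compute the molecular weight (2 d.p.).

483.00 g/mol

First, the molecular formula is C11H8BrF4IN2O2 (counting implicit H from valence).
  Br: 1 × 79.904 = 79.904
  C: 11 × 12.011 = 132.121
  F: 4 × 18.998 = 75.992
  H: 8 × 1.008 = 8.064
  I: 1 × 126.904 = 126.904
  N: 2 × 14.007 = 28.014
  O: 2 × 15.999 = 31.998
Sum: 1×79.904 + 11×12.011 + 4×18.998 + 8×1.008 + 1×126.904 + 2×14.007 + 2×15.999 = 482.997 → 483.00 g/mol.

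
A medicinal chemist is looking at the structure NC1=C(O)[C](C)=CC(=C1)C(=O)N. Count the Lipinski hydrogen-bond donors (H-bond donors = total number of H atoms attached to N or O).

Donors: find every N or O and count the H atoms it carries.
  atom 1 (N): bond orders sum to 1 → 2 H
  atom 4 (O): bond orders sum to 1 → 1 H
  atom 11 (O): bond orders sum to 2 → 0 H
  atom 12 (N): bond orders sum to 1 → 2 H
Lipinski HBD = 5.

5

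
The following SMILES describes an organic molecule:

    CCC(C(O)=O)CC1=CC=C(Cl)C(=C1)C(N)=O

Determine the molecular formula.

C12H14ClNO3

Walk through each heavy atom and fill implicit hydrogens from standard valence (C 4, N 3, O 2, S 2, halogen 1):
  atom 1: C, bond orders sum to 1 (valence 4) → 3 H
  atom 2: C, bond orders sum to 2 (valence 4) → 2 H
  atom 3: C, bond orders sum to 3 (valence 4) → 1 H
  atom 4: C, bond orders sum to 4 (valence 4) → 0 H
  atom 5: O, bond orders sum to 1 (valence 2) → 1 H
  atom 6: O, bond orders sum to 2 (valence 2) → 0 H
  atom 7: C, bond orders sum to 2 (valence 4) → 2 H
  atom 8: C, bond orders sum to 4 (valence 4) → 0 H
  atom 9: C, bond orders sum to 3 (valence 4) → 1 H
  atom 10: C, bond orders sum to 3 (valence 4) → 1 H
  atom 11: C, bond orders sum to 4 (valence 4) → 0 H
  atom 12: Cl (halogen, monovalent) → 0 H
  atom 13: C, bond orders sum to 4 (valence 4) → 0 H
  atom 14: C, bond orders sum to 3 (valence 4) → 1 H
  atom 15: C, bond orders sum to 4 (valence 4) → 0 H
  atom 16: N, bond orders sum to 1 (valence 3) → 2 H
  atom 17: O, bond orders sum to 2 (valence 2) → 0 H
Totals → C:12, H:14, Cl:1, N:1, O:3.
In Hill order: C12H14ClNO3.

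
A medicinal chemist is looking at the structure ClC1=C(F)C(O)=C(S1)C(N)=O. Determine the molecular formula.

Walk through each heavy atom and fill implicit hydrogens from standard valence (C 4, N 3, O 2, S 2, halogen 1):
  atom 1: Cl (halogen, monovalent) → 0 H
  atom 2: C, bond orders sum to 4 (valence 4) → 0 H
  atom 3: C, bond orders sum to 4 (valence 4) → 0 H
  atom 4: F (halogen, monovalent) → 0 H
  atom 5: C, bond orders sum to 4 (valence 4) → 0 H
  atom 6: O, bond orders sum to 1 (valence 2) → 1 H
  atom 7: C, bond orders sum to 4 (valence 4) → 0 H
  atom 8: S, bond orders sum to 2 (valence 2) → 0 H
  atom 9: C, bond orders sum to 4 (valence 4) → 0 H
  atom 10: N, bond orders sum to 1 (valence 3) → 2 H
  atom 11: O, bond orders sum to 2 (valence 2) → 0 H
Totals → C:5, H:3, Cl:1, F:1, N:1, O:2, S:1.

C5H3ClFNO2S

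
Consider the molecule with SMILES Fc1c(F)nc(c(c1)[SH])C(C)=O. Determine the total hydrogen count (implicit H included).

5

Walk through each heavy atom and fill implicit hydrogens from standard valence (C 4, N 3, O 2, S 2, halogen 1); for lowercase aromatic atoms, an aromatic c carries 1 H when it has two neighbours and 0 H with three, and aromatic n carries 0 H:
  atom 1: F (halogen, monovalent) → 0 H
  atom 2: aromatic c, 3 neighbours → 0 H
  atom 3: aromatic c, 3 neighbours → 0 H
  atom 4: F (halogen, monovalent) → 0 H
  atom 5: aromatic n, 2 neighbours → 0 H
  atom 6: aromatic c, 3 neighbours → 0 H
  atom 7: aromatic c, 3 neighbours → 0 H
  atom 8: aromatic c, 2 neighbours → 1 H
  atom 9: S with explicit H count 1
  atom 10: C, bond orders sum to 4 (valence 4) → 0 H
  atom 11: C, bond orders sum to 1 (valence 4) → 3 H
  atom 12: O, bond orders sum to 2 (valence 2) → 0 H
Total hydrogens: 5.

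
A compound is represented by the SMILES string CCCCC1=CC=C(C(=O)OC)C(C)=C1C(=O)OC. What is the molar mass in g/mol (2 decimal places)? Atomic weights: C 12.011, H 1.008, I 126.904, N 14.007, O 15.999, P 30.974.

264.32 g/mol

First, the molecular formula is C15H20O4 (counting implicit H from valence).
  C: 15 × 12.011 = 180.165
  H: 20 × 1.008 = 20.160
  O: 4 × 15.999 = 63.996
Sum: 15×12.011 + 20×1.008 + 4×15.999 = 264.321 → 264.32 g/mol.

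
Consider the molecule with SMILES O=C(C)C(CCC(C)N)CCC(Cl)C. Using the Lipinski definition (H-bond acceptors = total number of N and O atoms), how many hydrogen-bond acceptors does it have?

N atoms: 1; O atoms: 1.
Lipinski HBA = 1 + 1 = 2.

2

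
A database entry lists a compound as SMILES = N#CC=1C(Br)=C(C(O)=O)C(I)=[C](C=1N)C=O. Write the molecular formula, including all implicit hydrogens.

C9H4BrIN2O3

Walk through each heavy atom and fill implicit hydrogens from standard valence (C 4, N 3, O 2, S 2, halogen 1):
  atom 1: N, bond orders sum to 3 (valence 3) → 0 H
  atom 2: C, bond orders sum to 4 (valence 4) → 0 H
  atom 3: C, bond orders sum to 4 (valence 4) → 0 H
  atom 4: C, bond orders sum to 4 (valence 4) → 0 H
  atom 5: Br (halogen, monovalent) → 0 H
  atom 6: C, bond orders sum to 4 (valence 4) → 0 H
  atom 7: C, bond orders sum to 4 (valence 4) → 0 H
  atom 8: O, bond orders sum to 1 (valence 2) → 1 H
  atom 9: O, bond orders sum to 2 (valence 2) → 0 H
  atom 10: C, bond orders sum to 4 (valence 4) → 0 H
  atom 11: I (halogen, monovalent) → 0 H
  atom 12: C with explicit H count 0
  atom 13: C, bond orders sum to 4 (valence 4) → 0 H
  atom 14: N, bond orders sum to 1 (valence 3) → 2 H
  atom 15: C, bond orders sum to 3 (valence 4) → 1 H
  atom 16: O, bond orders sum to 2 (valence 2) → 0 H
Totals → C:9, H:4, Br:1, I:1, N:2, O:3.
In Hill order: C9H4BrIN2O3.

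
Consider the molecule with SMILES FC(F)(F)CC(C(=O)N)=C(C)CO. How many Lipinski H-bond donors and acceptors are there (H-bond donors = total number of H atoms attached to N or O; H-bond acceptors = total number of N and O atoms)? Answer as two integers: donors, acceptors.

3, 3

Donors: find every N or O and count the H atoms it carries.
  atom 8 (O): bond orders sum to 2 → 0 H
  atom 9 (N): bond orders sum to 1 → 2 H
  atom 13 (O): bond orders sum to 1 → 1 H
Lipinski HBD = 3.
Acceptors: N atoms = 1, O atoms = 2 → HBA = 3.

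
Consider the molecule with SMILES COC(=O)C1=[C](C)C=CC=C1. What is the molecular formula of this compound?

Walk through each heavy atom and fill implicit hydrogens from standard valence (C 4, N 3, O 2, S 2, halogen 1):
  atom 1: C, bond orders sum to 1 (valence 4) → 3 H
  atom 2: O, bond orders sum to 2 (valence 2) → 0 H
  atom 3: C, bond orders sum to 4 (valence 4) → 0 H
  atom 4: O, bond orders sum to 2 (valence 2) → 0 H
  atom 5: C, bond orders sum to 4 (valence 4) → 0 H
  atom 6: C with explicit H count 0
  atom 7: C, bond orders sum to 1 (valence 4) → 3 H
  atom 8: C, bond orders sum to 3 (valence 4) → 1 H
  atom 9: C, bond orders sum to 3 (valence 4) → 1 H
  atom 10: C, bond orders sum to 3 (valence 4) → 1 H
  atom 11: C, bond orders sum to 3 (valence 4) → 1 H
Totals → C:9, H:10, O:2.

C9H10O2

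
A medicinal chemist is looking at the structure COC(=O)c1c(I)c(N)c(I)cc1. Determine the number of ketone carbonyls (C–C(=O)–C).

Scan the SMILES for the ketone motif — none present.
Groups that are present: 1 ester, 1 primary amine.

0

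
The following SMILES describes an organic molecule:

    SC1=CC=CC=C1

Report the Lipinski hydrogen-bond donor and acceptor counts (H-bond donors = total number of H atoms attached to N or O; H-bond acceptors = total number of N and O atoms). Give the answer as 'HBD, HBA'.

Donors: find every N or O and count the H atoms it carries.
  (no N or O atoms present)
Lipinski HBD = 0.
Acceptors: N atoms = 0, O atoms = 0 → HBA = 0.

0, 0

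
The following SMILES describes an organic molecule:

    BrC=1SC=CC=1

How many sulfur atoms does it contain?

1

Scan the SMILES for S atoms (remember two-letter symbols like Cl and Br are single atoms).
Sulfur count: 1.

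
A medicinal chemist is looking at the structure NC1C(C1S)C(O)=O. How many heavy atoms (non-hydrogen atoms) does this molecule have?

Every atom symbol written in the SMILES (organic subset) is one heavy atom; implicit H are not written.
Heavy atoms by element → C:4, N:1, O:2, S:1.
Total: 8.

8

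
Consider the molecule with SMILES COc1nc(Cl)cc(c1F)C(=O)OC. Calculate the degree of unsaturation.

Molecular formula: C8H7ClFNO3.
DoU = (2C + 2 + N − H − X) / 2, where X is the halogen count and O/S are ignored.
    = (2·8 + 2 + 1 − 7 − 2) / 2 = 10 / 2 = 5.

5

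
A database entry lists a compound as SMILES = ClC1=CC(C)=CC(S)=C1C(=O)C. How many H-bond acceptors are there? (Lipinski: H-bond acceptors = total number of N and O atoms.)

N atoms: 0; O atoms: 1.
Lipinski HBA = 0 + 1 = 1.

1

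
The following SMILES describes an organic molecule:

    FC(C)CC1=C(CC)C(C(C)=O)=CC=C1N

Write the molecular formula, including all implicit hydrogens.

Walk through each heavy atom and fill implicit hydrogens from standard valence (C 4, N 3, O 2, S 2, halogen 1):
  atom 1: F (halogen, monovalent) → 0 H
  atom 2: C, bond orders sum to 3 (valence 4) → 1 H
  atom 3: C, bond orders sum to 1 (valence 4) → 3 H
  atom 4: C, bond orders sum to 2 (valence 4) → 2 H
  atom 5: C, bond orders sum to 4 (valence 4) → 0 H
  atom 6: C, bond orders sum to 4 (valence 4) → 0 H
  atom 7: C, bond orders sum to 2 (valence 4) → 2 H
  atom 8: C, bond orders sum to 1 (valence 4) → 3 H
  atom 9: C, bond orders sum to 4 (valence 4) → 0 H
  atom 10: C, bond orders sum to 4 (valence 4) → 0 H
  atom 11: C, bond orders sum to 1 (valence 4) → 3 H
  atom 12: O, bond orders sum to 2 (valence 2) → 0 H
  atom 13: C, bond orders sum to 3 (valence 4) → 1 H
  atom 14: C, bond orders sum to 3 (valence 4) → 1 H
  atom 15: C, bond orders sum to 4 (valence 4) → 0 H
  atom 16: N, bond orders sum to 1 (valence 3) → 2 H
Totals → C:13, H:18, F:1, N:1, O:1.
In Hill order: C13H18FNO.

C13H18FNO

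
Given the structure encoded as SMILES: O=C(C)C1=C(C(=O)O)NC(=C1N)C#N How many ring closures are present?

In SMILES, each pair of matching ring-closure digits denotes one ring-closing bond; the number of such bonds equals the number of independent rings.
Ring-closure bonds here: 1.

1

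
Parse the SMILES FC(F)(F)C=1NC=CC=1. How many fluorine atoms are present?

Scan the SMILES for F atoms (remember two-letter symbols like Cl and Br are single atoms).
Fluorine count: 3.

3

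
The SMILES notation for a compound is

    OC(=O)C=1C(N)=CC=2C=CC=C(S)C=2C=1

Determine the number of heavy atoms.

Every atom symbol written in the SMILES (organic subset) is one heavy atom; implicit H are not written.
Heavy atoms by element → C:11, N:1, O:2, S:1.
Total: 15.

15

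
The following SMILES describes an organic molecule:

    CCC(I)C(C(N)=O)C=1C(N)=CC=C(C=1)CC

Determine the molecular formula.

C13H19IN2O

Walk through each heavy atom and fill implicit hydrogens from standard valence (C 4, N 3, O 2, S 2, halogen 1):
  atom 1: C, bond orders sum to 1 (valence 4) → 3 H
  atom 2: C, bond orders sum to 2 (valence 4) → 2 H
  atom 3: C, bond orders sum to 3 (valence 4) → 1 H
  atom 4: I (halogen, monovalent) → 0 H
  atom 5: C, bond orders sum to 3 (valence 4) → 1 H
  atom 6: C, bond orders sum to 4 (valence 4) → 0 H
  atom 7: N, bond orders sum to 1 (valence 3) → 2 H
  atom 8: O, bond orders sum to 2 (valence 2) → 0 H
  atom 9: C, bond orders sum to 4 (valence 4) → 0 H
  atom 10: C, bond orders sum to 4 (valence 4) → 0 H
  atom 11: N, bond orders sum to 1 (valence 3) → 2 H
  atom 12: C, bond orders sum to 3 (valence 4) → 1 H
  atom 13: C, bond orders sum to 3 (valence 4) → 1 H
  atom 14: C, bond orders sum to 4 (valence 4) → 0 H
  atom 15: C, bond orders sum to 3 (valence 4) → 1 H
  atom 16: C, bond orders sum to 2 (valence 4) → 2 H
  atom 17: C, bond orders sum to 1 (valence 4) → 3 H
Totals → C:13, H:19, I:1, N:2, O:1.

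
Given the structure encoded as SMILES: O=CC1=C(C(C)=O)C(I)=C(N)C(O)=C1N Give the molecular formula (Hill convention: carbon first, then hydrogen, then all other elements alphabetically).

C9H9IN2O3

Walk through each heavy atom and fill implicit hydrogens from standard valence (C 4, N 3, O 2, S 2, halogen 1):
  atom 1: O, bond orders sum to 2 (valence 2) → 0 H
  atom 2: C, bond orders sum to 3 (valence 4) → 1 H
  atom 3: C, bond orders sum to 4 (valence 4) → 0 H
  atom 4: C, bond orders sum to 4 (valence 4) → 0 H
  atom 5: C, bond orders sum to 4 (valence 4) → 0 H
  atom 6: C, bond orders sum to 1 (valence 4) → 3 H
  atom 7: O, bond orders sum to 2 (valence 2) → 0 H
  atom 8: C, bond orders sum to 4 (valence 4) → 0 H
  atom 9: I (halogen, monovalent) → 0 H
  atom 10: C, bond orders sum to 4 (valence 4) → 0 H
  atom 11: N, bond orders sum to 1 (valence 3) → 2 H
  atom 12: C, bond orders sum to 4 (valence 4) → 0 H
  atom 13: O, bond orders sum to 1 (valence 2) → 1 H
  atom 14: C, bond orders sum to 4 (valence 4) → 0 H
  atom 15: N, bond orders sum to 1 (valence 3) → 2 H
Totals → C:9, H:9, I:1, N:2, O:3.
In Hill order: C9H9IN2O3.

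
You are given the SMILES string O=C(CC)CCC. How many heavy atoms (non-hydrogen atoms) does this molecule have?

Every atom symbol written in the SMILES (organic subset) is one heavy atom; implicit H are not written.
Heavy atoms by element → C:6, O:1.
Total: 7.

7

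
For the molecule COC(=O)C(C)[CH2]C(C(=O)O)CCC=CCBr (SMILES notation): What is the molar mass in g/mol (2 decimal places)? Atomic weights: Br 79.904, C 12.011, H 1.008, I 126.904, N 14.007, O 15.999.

307.18 g/mol

First, the molecular formula is C12H19BrO4 (counting implicit H from valence).
  Br: 1 × 79.904 = 79.904
  C: 12 × 12.011 = 144.132
  H: 19 × 1.008 = 19.152
  O: 4 × 15.999 = 63.996
Sum: 1×79.904 + 12×12.011 + 19×1.008 + 4×15.999 = 307.184 → 307.18 g/mol.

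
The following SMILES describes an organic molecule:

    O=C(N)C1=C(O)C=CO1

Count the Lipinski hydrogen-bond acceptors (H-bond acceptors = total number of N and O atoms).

4

N atoms: 1; O atoms: 3.
Lipinski HBA = 1 + 3 = 4.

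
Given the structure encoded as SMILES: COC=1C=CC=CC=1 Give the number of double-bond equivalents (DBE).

4

Degree of unsaturation = (number of rings) + (number of π bonds).
Ring closures in the SMILES: 1.
π bonds: 3 double bonds (each 1 DoU) → 3 DoU from unsaturation.
Total DoU = 1 + 3 = 4.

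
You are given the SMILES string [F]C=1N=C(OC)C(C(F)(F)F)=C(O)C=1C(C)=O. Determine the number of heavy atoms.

17

Every atom symbol written in the SMILES (organic subset) is one heavy atom; implicit H are not written.
Heavy atoms by element → C:9, F:4, N:1, O:3.
Total: 17.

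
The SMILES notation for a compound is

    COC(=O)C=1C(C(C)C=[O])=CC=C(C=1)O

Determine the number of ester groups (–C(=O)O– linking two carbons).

1

The ester motif appears at heavy-atom position 3 in the SMILES.
Other groups present: 1 aldehyde, 1 hydroxyl.
Ester count: 1.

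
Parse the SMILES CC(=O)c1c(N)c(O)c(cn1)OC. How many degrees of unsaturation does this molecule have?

Molecular formula: C8H10N2O3.
DoU = (2C + 2 + N − H − X) / 2, where X is the halogen count and O/S are ignored.
    = (2·8 + 2 + 2 − 10 − 0) / 2 = 10 / 2 = 5.

5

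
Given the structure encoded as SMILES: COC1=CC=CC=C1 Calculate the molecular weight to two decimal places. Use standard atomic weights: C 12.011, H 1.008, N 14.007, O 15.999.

108.14 g/mol

First, the molecular formula is C7H8O (counting implicit H from valence).
  C: 7 × 12.011 = 84.077
  H: 8 × 1.008 = 8.064
  O: 1 × 15.999 = 15.999
Sum: 7×12.011 + 8×1.008 + 1×15.999 = 108.140 → 108.14 g/mol.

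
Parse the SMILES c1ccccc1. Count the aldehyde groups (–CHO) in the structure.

0

Scan the SMILES for the aldehyde motif — none present.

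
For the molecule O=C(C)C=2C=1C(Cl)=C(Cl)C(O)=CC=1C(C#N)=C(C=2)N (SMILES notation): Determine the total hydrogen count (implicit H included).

8

Walk through each heavy atom and fill implicit hydrogens from standard valence (C 4, N 3, O 2, S 2, halogen 1):
  atom 1: O, bond orders sum to 2 (valence 2) → 0 H
  atom 2: C, bond orders sum to 4 (valence 4) → 0 H
  atom 3: C, bond orders sum to 1 (valence 4) → 3 H
  atom 4: C, bond orders sum to 4 (valence 4) → 0 H
  atom 5: C, bond orders sum to 4 (valence 4) → 0 H
  atom 6: C, bond orders sum to 4 (valence 4) → 0 H
  atom 7: Cl (halogen, monovalent) → 0 H
  atom 8: C, bond orders sum to 4 (valence 4) → 0 H
  atom 9: Cl (halogen, monovalent) → 0 H
  atom 10: C, bond orders sum to 4 (valence 4) → 0 H
  atom 11: O, bond orders sum to 1 (valence 2) → 1 H
  atom 12: C, bond orders sum to 3 (valence 4) → 1 H
  atom 13: C, bond orders sum to 4 (valence 4) → 0 H
  atom 14: C, bond orders sum to 4 (valence 4) → 0 H
  atom 15: C, bond orders sum to 4 (valence 4) → 0 H
  atom 16: N, bond orders sum to 3 (valence 3) → 0 H
  atom 17: C, bond orders sum to 4 (valence 4) → 0 H
  atom 18: C, bond orders sum to 3 (valence 4) → 1 H
  atom 19: N, bond orders sum to 1 (valence 3) → 2 H
Total hydrogens: 8.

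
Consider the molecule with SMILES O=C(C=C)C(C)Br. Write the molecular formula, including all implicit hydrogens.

C5H7BrO

Walk through each heavy atom and fill implicit hydrogens from standard valence (C 4, N 3, O 2, S 2, halogen 1):
  atom 1: O, bond orders sum to 2 (valence 2) → 0 H
  atom 2: C, bond orders sum to 4 (valence 4) → 0 H
  atom 3: C, bond orders sum to 3 (valence 4) → 1 H
  atom 4: C, bond orders sum to 2 (valence 4) → 2 H
  atom 5: C, bond orders sum to 3 (valence 4) → 1 H
  atom 6: C, bond orders sum to 1 (valence 4) → 3 H
  atom 7: Br (halogen, monovalent) → 0 H
Totals → C:5, H:7, Br:1, O:1.
In Hill order: C5H7BrO.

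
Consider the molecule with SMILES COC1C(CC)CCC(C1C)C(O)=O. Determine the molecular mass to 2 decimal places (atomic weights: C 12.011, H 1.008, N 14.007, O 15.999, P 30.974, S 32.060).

200.28 g/mol

First, the molecular formula is C11H20O3 (counting implicit H from valence).
  C: 11 × 12.011 = 132.121
  H: 20 × 1.008 = 20.160
  O: 3 × 15.999 = 47.997
Sum: 11×12.011 + 20×1.008 + 3×15.999 = 200.278 → 200.28 g/mol.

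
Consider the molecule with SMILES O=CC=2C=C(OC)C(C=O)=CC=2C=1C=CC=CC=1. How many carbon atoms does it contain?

15

Count every carbon token in the SMILES (each C, including those in ring-closure positions and inside branches).
Carbon count: 15.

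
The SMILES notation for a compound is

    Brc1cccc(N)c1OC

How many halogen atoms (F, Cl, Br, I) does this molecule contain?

1

Halogen atoms appear at heavy-atom position 1 (1×Br).
Other groups present: 1 ether, 1 primary amine.
Halogen count: 1.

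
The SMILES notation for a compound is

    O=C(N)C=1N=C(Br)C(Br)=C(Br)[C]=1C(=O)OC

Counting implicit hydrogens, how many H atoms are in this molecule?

5

Walk through each heavy atom and fill implicit hydrogens from standard valence (C 4, N 3, O 2, S 2, halogen 1):
  atom 1: O, bond orders sum to 2 (valence 2) → 0 H
  atom 2: C, bond orders sum to 4 (valence 4) → 0 H
  atom 3: N, bond orders sum to 1 (valence 3) → 2 H
  atom 4: C, bond orders sum to 4 (valence 4) → 0 H
  atom 5: N, bond orders sum to 3 (valence 3) → 0 H
  atom 6: C, bond orders sum to 4 (valence 4) → 0 H
  atom 7: Br (halogen, monovalent) → 0 H
  atom 8: C, bond orders sum to 4 (valence 4) → 0 H
  atom 9: Br (halogen, monovalent) → 0 H
  atom 10: C, bond orders sum to 4 (valence 4) → 0 H
  atom 11: Br (halogen, monovalent) → 0 H
  atom 12: C with explicit H count 0
  atom 13: C, bond orders sum to 4 (valence 4) → 0 H
  atom 14: O, bond orders sum to 2 (valence 2) → 0 H
  atom 15: O, bond orders sum to 2 (valence 2) → 0 H
  atom 16: C, bond orders sum to 1 (valence 4) → 3 H
Total hydrogens: 5.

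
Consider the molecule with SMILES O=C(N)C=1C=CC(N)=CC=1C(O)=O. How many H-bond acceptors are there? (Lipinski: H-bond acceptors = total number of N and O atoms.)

N atoms: 2; O atoms: 3.
Lipinski HBA = 2 + 3 = 5.

5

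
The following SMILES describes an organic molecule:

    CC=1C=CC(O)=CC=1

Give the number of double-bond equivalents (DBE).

Degree of unsaturation = (number of rings) + (number of π bonds).
Ring closures in the SMILES: 1.
π bonds: 3 double bonds (each 1 DoU) → 3 DoU from unsaturation.
Total DoU = 1 + 3 = 4.

4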